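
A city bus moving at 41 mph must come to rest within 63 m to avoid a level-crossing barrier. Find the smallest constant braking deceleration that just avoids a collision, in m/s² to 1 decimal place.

41 mph × 0.44704 = 18.3286 m/s.
v² = 2a·d ⇒ a = v²/(2d) = 18.3286² / (2 × 63.000) = 335.938 / 126.000 = 2.6662 m/s².

Required deceleration ≈ 2.7 m/s²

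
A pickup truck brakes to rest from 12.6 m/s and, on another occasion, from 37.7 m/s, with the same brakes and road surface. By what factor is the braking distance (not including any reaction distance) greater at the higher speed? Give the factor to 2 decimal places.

Factor ≈ 8.95

Braking distance d = v²/(2a), so with a fixed, d ∝ v².
Factor = (37.7/12.6)² = 2.9921² = 8.9527.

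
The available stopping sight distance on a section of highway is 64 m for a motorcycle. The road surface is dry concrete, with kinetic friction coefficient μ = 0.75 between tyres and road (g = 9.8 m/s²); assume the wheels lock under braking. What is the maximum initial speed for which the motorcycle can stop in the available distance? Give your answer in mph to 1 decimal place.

Maximum speed ≈ 68.6 mph

a = μg = 0.75 × 9.8 = 7.350 m/s².
v²/(2a) = d ⇒ v = √(2 × 7.350 × 64) = √940.80 = 30.6725 m/s.
30.6725 m/s ÷ 0.44704 = 68.612 mph.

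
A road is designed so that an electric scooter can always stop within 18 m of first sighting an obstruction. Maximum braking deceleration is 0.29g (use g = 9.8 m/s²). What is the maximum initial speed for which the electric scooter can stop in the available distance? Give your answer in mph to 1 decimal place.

a = 0.29 × 9.8 = 2.842 m/s².
v²/(2a) = d ⇒ v = √(2 × 2.842 × 18) = √102.31 = 10.1148 m/s.
10.1148 m/s ÷ 0.44704 = 22.626 mph.

Maximum speed ≈ 22.6 mph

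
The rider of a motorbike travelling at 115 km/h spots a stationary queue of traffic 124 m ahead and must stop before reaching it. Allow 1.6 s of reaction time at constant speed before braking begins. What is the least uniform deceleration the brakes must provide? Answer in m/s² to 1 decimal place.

Required deceleration ≈ 7.0 m/s²

115 km/h ÷ 3.6 = 31.9444 m/s.
Distance covered during reaction = 31.9444 × 1.6 = 51.111 m.
Distance available for braking: 124 − 51.111 = 72.889 m.
v² = 2a·d ⇒ a = v²/(2d) = 31.9444² / (2 × 72.889) = 1020.445 / 145.778 = 7.0000 m/s².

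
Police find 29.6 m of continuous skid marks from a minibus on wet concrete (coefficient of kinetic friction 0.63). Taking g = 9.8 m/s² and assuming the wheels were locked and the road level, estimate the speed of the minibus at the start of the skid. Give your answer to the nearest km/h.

Deceleration a = μg = 0.63 × 9.8 = 6.174 m/s².
v = √(2a·d) = √(2 × 6.174 × 29.6) = √365.501 = 19.1181 m/s.
= 19.1181 × 3.6 = 68.825 km/h.

Initial speed ≈ 69 km/h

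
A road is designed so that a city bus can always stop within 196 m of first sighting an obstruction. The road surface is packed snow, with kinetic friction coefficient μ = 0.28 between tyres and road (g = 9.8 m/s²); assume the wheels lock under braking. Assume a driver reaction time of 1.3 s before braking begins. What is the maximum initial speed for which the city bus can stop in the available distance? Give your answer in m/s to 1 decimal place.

Maximum speed ≈ 29.4 m/s

a = μg = 0.28 × 9.8 = 2.744 m/s².
Stopping distance: v·t_r + v²/(2a) = 196 with t_r = 1.3 s and a = 2.744 m/s².
So v² + 7.134 v − 1075.65 = 0.
Positive root: v = −a·t_r + √((a·t_r)² + 2a·d) = −3.567 + √(12.723 + 1075.65) = 29.4235 m/s.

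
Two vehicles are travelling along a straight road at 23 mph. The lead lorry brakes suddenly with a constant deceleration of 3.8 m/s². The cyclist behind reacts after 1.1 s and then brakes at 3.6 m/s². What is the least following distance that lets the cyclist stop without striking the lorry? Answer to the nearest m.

23 mph × 0.44704 = 10.2819 m/s.
Leader travels v²/(2a_L) = 105.717 / 7.600 = 13.910 m before stopping.
Follower covers v·t_r = 10.2819 × 1.1 = 11.310 m while reacting, then v²/(2a_F) = 105.717 / 7.200 = 14.683 m while braking, for a total of 11.310 + 14.683 = 25.993 m.
Since a_F ≤ a_L and the follower starts braking later, the follower is never slower than the leader, so the closest approach is when both have stopped.
Minimum gap = 25.993 − 13.910 = 12.083 m.

Minimum gap ≈ 12 m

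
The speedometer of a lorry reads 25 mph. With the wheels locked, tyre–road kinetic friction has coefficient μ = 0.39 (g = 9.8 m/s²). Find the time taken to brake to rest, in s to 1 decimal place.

Braking time ≈ 2.9 s

25 mph × 0.44704 = 11.1760 m/s.
a = μg = 0.39 × 9.8 = 3.822 m/s².
Braking time = v/a = 11.1760 / 3.822 = 2.924 s.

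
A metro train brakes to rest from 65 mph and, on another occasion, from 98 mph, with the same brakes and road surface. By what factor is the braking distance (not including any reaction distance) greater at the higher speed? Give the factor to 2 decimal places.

Factor ≈ 2.27

Braking distance d = v²/(2a), so with a fixed, d ∝ v².
Factor = (98/65)² = 1.5077² = 2.2732.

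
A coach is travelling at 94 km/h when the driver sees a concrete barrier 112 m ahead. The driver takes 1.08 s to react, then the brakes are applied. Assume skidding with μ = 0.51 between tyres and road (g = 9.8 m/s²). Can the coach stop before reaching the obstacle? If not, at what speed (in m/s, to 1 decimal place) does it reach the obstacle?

Yes — it stops about 15.6 m short of the obstacle, so it never reaches it

94 km/h ÷ 3.6 = 26.1111 m/s.
a = μg = 0.51 × 9.8 = 4.998 m/s².
Reaction distance = 26.1111 × 1.08 = 28.200 m.
Braking distance = v²/(2a) = 681.790 / 9.996 = 68.206 m.
Total stopping distance = 28.200 + 68.206 = 96.406 m, vs 112 m available — it stops with 112 − 96.406 = 15.594 m to spare.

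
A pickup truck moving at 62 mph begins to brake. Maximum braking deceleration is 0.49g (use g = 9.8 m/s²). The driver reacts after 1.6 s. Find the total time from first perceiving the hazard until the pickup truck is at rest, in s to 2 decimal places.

Total time ≈ 7.37 s

62 mph × 0.44704 = 27.7165 m/s.
a = 0.49 × 9.8 = 4.802 m/s².
Braking time = v/a = 27.7165 / 4.802 = 5.772 s.
Total = 1.6 + 5.772 = 7.372 s.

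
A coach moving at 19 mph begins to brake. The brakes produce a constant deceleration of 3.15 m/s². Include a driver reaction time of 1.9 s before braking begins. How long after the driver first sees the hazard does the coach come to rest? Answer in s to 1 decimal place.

Total time ≈ 4.6 s

19 mph × 0.44704 = 8.4938 m/s.
Braking time = v/a = 8.4938 / 3.150 = 2.696 s.
Total = 1.9 + 2.696 = 4.596 s.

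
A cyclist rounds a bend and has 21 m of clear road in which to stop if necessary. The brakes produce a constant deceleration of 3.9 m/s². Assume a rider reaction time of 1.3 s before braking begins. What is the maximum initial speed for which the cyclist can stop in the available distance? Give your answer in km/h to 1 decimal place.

Stopping distance: v·t_r + v²/(2a) = 21 with t_r = 1.3 s and a = 3.900 m/s².
So v² + 10.140 v − 163.80 = 0.
Positive root: v = −a·t_r + √((a·t_r)² + 2a·d) = −5.070 + √(25.705 + 163.80) = 8.6961 m/s.
8.6961 m/s × 3.6 = 31.306 km/h.

Maximum speed ≈ 31.3 km/h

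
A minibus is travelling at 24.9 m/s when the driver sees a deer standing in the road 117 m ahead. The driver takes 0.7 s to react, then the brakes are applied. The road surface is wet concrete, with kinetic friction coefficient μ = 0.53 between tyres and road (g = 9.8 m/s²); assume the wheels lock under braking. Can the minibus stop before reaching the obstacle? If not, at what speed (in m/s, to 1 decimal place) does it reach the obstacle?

a = μg = 0.53 × 9.8 = 5.194 m/s².
Reaction distance = 24.9000 × 0.7 = 17.430 m.
Braking distance = v²/(2a) = 620.010 / 10.388 = 59.685 m.
Total stopping distance = 17.430 + 59.685 = 77.115 m, vs 117 m available — it stops with 117 − 77.115 = 39.885 m to spare.

Yes — it stops about 39.9 m short of the obstacle, so it never reaches it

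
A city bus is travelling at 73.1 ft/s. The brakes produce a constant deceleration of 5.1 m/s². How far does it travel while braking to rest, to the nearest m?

Braking distance ≈ 49 m

73.1 ft/s × 0.3048 = 22.2809 m/s.
Braking distance = v²/(2a) = 22.2809² / (2 × 5.100) = 496.439 / 10.200 = 48.670 m.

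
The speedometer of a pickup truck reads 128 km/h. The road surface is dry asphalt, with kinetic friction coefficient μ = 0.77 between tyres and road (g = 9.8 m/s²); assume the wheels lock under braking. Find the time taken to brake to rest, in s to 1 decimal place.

Braking time ≈ 4.7 s

128 km/h ÷ 3.6 = 35.5556 m/s.
a = μg = 0.77 × 9.8 = 7.546 m/s².
Braking time = v/a = 35.5556 / 7.546 = 4.712 s.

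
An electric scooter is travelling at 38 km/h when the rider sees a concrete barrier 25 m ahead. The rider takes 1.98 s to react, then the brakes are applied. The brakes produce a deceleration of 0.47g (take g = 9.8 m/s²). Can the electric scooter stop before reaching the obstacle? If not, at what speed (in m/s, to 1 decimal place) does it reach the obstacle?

38 km/h ÷ 3.6 = 10.5556 m/s.
a = 0.47 × 9.8 = 4.606 m/s².
Reaction distance = 10.5556 × 1.98 = 20.900 m.
Braking distance needed to stop: v²/(2a) = 111.421 / 9.212 = 12.095 m, so total needed = 20.900 + 12.095 = 32.995 m > 25 m — it cannot stop.
Distance remaining when braking begins: 25 − 20.900 = 4.100 m.
v² = v₀² − 2a·d = 111.421 − 2 × 4.606 × 4.100 = 73.652 m²/s².
v = √73.652 = 8.582 m/s.

No — it strikes the obstacle at 8.6 m/s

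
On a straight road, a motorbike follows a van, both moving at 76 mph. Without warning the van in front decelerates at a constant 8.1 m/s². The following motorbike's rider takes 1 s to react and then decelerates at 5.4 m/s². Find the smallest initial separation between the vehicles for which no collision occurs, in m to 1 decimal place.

Minimum gap ≈ 69.6 m

76 mph × 0.44704 = 33.9750 m/s.
Leader travels v²/(2a_L) = 1154.301 / 16.200 = 71.253 m before stopping.
Follower covers v·t_r = 33.9750 × 1 = 33.975 m while reacting, then v²/(2a_F) = 1154.301 / 10.800 = 106.880 m while braking, for a total of 33.975 + 106.880 = 140.855 m.
Since a_F ≤ a_L and the follower starts braking later, the follower is never slower than the leader, so the closest approach is when both have stopped.
Minimum gap = 140.855 − 71.253 = 69.602 m.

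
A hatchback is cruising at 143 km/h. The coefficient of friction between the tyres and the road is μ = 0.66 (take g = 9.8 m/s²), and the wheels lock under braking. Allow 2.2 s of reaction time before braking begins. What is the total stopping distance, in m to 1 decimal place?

143 km/h ÷ 3.6 = 39.7222 m/s.
a = μg = 0.66 × 9.8 = 6.468 m/s².
Reaction distance = v·t_r = 39.7222 × 2.2 = 87.389 m.
Braking distance = v²/(2a) = 39.7222² / (2 × 6.468) = 1577.853 / 12.936 = 121.974 m.
Total = 87.389 + 121.974 = 209.363 m.

Total stopping distance ≈ 209.4 m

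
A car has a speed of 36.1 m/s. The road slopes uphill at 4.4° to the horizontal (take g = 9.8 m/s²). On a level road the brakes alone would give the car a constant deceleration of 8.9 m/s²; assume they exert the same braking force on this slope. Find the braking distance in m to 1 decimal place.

Braking distance ≈ 67.5 m

Gravity along the uphill slope adds to the braking deceleration: a_eff = 8.900 + 9.8·sin 4.4° = 8.900 + 0.752 = 9.652 m/s².
Braking distance = v²/(2a) = 36.1000² / (2 × 9.652) = 1303.210 / 19.304 = 67.510 m.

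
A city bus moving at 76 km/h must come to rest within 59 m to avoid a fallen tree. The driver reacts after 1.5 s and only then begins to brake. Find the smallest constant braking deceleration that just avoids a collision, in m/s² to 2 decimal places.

Required deceleration ≈ 8.15 m/s²

76 km/h ÷ 3.6 = 21.1111 m/s.
Distance covered during reaction = 21.1111 × 1.5 = 31.667 m.
Distance available for braking: 59 − 31.667 = 27.333 m.
v² = 2a·d ⇒ a = v²/(2d) = 21.1111² / (2 × 27.333) = 445.679 / 54.666 = 8.1528 m/s².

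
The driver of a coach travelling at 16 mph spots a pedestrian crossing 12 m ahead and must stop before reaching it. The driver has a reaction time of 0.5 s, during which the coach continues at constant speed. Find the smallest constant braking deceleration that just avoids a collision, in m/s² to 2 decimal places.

Required deceleration ≈ 3.04 m/s²

16 mph × 0.44704 = 7.1526 m/s.
Distance covered during reaction = 7.1526 × 0.5 = 3.576 m.
Distance available for braking: 12 − 3.576 = 8.424 m.
v² = 2a·d ⇒ a = v²/(2d) = 7.1526² / (2 × 8.424) = 51.160 / 16.848 = 3.0366 m/s².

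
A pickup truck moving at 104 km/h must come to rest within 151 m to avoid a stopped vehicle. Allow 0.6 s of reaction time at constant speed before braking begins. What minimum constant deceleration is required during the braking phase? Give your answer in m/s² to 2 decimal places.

104 km/h ÷ 3.6 = 28.8889 m/s.
Distance covered during reaction = 28.8889 × 0.6 = 17.333 m.
Distance available for braking: 151 − 17.333 = 133.667 m.
v² = 2a·d ⇒ a = v²/(2d) = 28.8889² / (2 × 133.667) = 834.569 / 267.334 = 3.1218 m/s².

Required deceleration ≈ 3.12 m/s²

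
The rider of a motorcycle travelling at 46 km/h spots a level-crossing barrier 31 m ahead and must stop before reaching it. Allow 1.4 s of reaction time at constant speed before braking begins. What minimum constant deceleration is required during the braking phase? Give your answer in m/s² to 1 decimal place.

Required deceleration ≈ 6.2 m/s²

46 km/h ÷ 3.6 = 12.7778 m/s.
Distance covered during reaction = 12.7778 × 1.4 = 17.889 m.
Distance available for braking: 31 − 17.889 = 13.111 m.
v² = 2a·d ⇒ a = v²/(2d) = 12.7778² / (2 × 13.111) = 163.272 / 26.222 = 6.2265 m/s².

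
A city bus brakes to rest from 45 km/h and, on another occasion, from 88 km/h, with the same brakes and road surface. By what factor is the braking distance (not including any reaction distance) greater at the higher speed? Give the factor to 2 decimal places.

Factor ≈ 3.82

Braking distance d = v²/(2a), so with a fixed, d ∝ v².
Factor = (88/45)² = 1.9556² = 3.8244.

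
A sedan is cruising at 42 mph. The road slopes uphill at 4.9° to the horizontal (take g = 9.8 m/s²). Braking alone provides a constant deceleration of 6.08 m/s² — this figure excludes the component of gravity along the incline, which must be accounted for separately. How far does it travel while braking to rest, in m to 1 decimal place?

Braking distance ≈ 25.5 m

42 mph × 0.44704 = 18.7757 m/s.
Gravity along the uphill slope adds to the braking deceleration: a_eff = 6.080 + 9.8·sin 4.9° = 6.080 + 0.837 = 6.917 m/s².
Braking distance = v²/(2a) = 18.7757² / (2 × 6.917) = 352.527 / 13.834 = 25.483 m.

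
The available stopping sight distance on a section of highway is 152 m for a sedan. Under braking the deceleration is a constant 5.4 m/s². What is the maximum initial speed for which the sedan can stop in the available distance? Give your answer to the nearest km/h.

Maximum speed ≈ 146 km/h

v²/(2a) = d ⇒ v = √(2 × 5.400 × 152) = √1641.60 = 40.5167 m/s.
40.5167 m/s × 3.6 = 145.860 km/h.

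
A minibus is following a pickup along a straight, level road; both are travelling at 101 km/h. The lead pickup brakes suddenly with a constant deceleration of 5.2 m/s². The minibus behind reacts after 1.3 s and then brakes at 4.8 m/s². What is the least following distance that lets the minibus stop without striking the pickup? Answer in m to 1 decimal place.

Minimum gap ≈ 42.8 m

101 km/h ÷ 3.6 = 28.0556 m/s.
Leader travels v²/(2a_L) = 787.117 / 10.400 = 75.684 m before stopping.
Follower covers v·t_r = 28.0556 × 1.3 = 36.472 m while reacting, then v²/(2a_F) = 787.117 / 9.600 = 81.991 m while braking, for a total of 36.472 + 81.991 = 118.463 m.
Since a_F ≤ a_L and the follower starts braking later, the follower is never slower than the leader, so the closest approach is when both have stopped.
Minimum gap = 118.463 − 75.684 = 42.779 m.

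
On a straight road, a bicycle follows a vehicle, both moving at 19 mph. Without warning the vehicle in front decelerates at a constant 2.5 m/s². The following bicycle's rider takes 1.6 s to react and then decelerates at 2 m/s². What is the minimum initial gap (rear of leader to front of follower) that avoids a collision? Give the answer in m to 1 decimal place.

Minimum gap ≈ 17.2 m

19 mph × 0.44704 = 8.4938 m/s.
Leader travels v²/(2a_L) = 72.145 / 5.000 = 14.429 m before stopping.
Follower covers v·t_r = 8.4938 × 1.6 = 13.590 m while reacting, then v²/(2a_F) = 72.145 / 4.000 = 18.036 m while braking, for a total of 13.590 + 18.036 = 31.626 m.
Since a_F ≤ a_L and the follower starts braking later, the follower is never slower than the leader, so the closest approach is when both have stopped.
Minimum gap = 31.626 − 14.429 = 17.197 m.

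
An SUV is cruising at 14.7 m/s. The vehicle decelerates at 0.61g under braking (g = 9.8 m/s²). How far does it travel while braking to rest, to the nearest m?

Braking distance ≈ 18 m

a = 0.61 × 9.8 = 5.978 m/s².
Braking distance = v²/(2a) = 14.7000² / (2 × 5.978) = 216.090 / 11.956 = 18.074 m.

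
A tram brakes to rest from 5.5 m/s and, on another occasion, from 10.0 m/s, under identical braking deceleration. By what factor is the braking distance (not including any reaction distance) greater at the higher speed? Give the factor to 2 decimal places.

Braking distance d = v²/(2a), so with a fixed, d ∝ v².
Factor = (10.0/5.5)² = 1.8182² = 3.3059.

Factor ≈ 3.31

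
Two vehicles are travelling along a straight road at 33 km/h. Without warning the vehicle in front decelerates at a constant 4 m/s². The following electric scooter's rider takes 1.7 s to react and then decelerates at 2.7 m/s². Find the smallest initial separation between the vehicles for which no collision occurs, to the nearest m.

Minimum gap ≈ 21 m

33 km/h ÷ 3.6 = 9.1667 m/s.
Leader travels v²/(2a_L) = 84.028 / 8.000 = 10.504 m before stopping.
Follower covers v·t_r = 9.1667 × 1.7 = 15.583 m while reacting, then v²/(2a_F) = 84.028 / 5.400 = 15.561 m while braking, for a total of 15.583 + 15.561 = 31.144 m.
Since a_F ≤ a_L and the follower starts braking later, the follower is never slower than the leader, so the closest approach is when both have stopped.
Minimum gap = 31.144 − 10.504 = 20.640 m.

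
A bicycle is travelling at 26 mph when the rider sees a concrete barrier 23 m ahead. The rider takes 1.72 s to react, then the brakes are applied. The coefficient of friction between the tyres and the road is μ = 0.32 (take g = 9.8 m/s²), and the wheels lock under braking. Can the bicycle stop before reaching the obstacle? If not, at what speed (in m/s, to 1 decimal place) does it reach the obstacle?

26 mph × 0.44704 = 11.6230 m/s.
a = μg = 0.32 × 9.8 = 3.136 m/s².
Reaction distance = 11.6230 × 1.72 = 19.992 m.
Braking distance needed to stop: v²/(2a) = 135.094 / 6.272 = 21.539 m, so total needed = 19.992 + 21.539 = 41.531 m > 23 m — it cannot stop.
Distance remaining when braking begins: 23 − 19.992 = 3.008 m.
v² = v₀² − 2a·d = 135.094 − 2 × 3.136 × 3.008 = 116.228 m²/s².
v = √116.228 = 10.781 m/s.

No — it strikes the obstacle at 10.8 m/s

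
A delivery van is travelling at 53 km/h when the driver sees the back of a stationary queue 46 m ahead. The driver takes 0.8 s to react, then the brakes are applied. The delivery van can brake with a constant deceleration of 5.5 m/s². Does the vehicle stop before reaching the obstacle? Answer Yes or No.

Yes

53 km/h ÷ 3.6 = 14.7222 m/s.
Reaction distance = 14.7222 × 0.8 = 11.778 m.
Braking distance = v²/(2a) = 216.743 / 11.000 = 19.704 m.
Total stopping distance = 11.778 + 19.704 = 31.482 m, vs 46 m available — it stops with 46 − 31.482 = 14.518 m to spare.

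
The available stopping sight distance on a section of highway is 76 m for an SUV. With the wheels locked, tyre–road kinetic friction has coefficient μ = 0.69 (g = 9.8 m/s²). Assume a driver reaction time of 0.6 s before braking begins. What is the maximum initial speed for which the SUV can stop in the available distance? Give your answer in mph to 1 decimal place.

a = μg = 0.69 × 9.8 = 6.762 m/s².
Stopping distance: v·t_r + v²/(2a) = 76 with t_r = 0.6 s and a = 6.762 m/s².
So v² + 8.114 v − 1027.82 = 0.
Positive root: v = −a·t_r + √((a·t_r)² + 2a·d) = −4.057 + √(16.459 + 1027.82) = 28.2583 m/s.
28.2583 m/s ÷ 0.44704 = 63.212 mph.

Maximum speed ≈ 63.2 mph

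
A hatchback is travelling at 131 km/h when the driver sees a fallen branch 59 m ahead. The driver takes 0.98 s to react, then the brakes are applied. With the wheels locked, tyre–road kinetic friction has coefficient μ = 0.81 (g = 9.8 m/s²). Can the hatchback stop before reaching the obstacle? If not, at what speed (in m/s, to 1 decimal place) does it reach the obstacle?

131 km/h ÷ 3.6 = 36.3889 m/s.
a = μg = 0.81 × 9.8 = 7.938 m/s².
Reaction distance = 36.3889 × 0.98 = 35.661 m.
Braking distance needed to stop: v²/(2a) = 1324.152 / 15.876 = 83.406 m, so total needed = 35.661 + 83.406 = 119.067 m > 59 m — it cannot stop.
Distance remaining when braking begins: 59 − 35.661 = 23.339 m.
v² = v₀² − 2a·d = 1324.152 − 2 × 7.938 × 23.339 = 953.622 m²/s².
v = √953.622 = 30.881 m/s.

No — it strikes the obstacle at 30.9 m/s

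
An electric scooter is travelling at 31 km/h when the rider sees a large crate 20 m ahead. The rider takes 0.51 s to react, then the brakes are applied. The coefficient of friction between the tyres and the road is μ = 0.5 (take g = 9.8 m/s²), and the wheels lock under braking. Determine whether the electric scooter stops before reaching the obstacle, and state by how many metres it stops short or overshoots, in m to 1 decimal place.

Yes — it stops 8.0 m short of the obstacle

31 km/h ÷ 3.6 = 8.6111 m/s.
a = μg = 0.5 × 9.8 = 4.900 m/s².
Reaction distance = 8.6111 × 0.51 = 4.392 m.
Braking distance = v²/(2a) = 74.151 / 9.800 = 7.566 m.
Total stopping distance = 4.392 + 7.566 = 11.958 m, vs 20 m available — it stops with 20 − 11.958 = 8.042 m to spare.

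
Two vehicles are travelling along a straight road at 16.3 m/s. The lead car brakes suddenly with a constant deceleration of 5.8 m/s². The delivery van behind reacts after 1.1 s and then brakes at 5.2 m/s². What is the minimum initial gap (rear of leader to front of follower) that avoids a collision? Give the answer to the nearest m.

Leader travels v²/(2a_L) = 265.690 / 11.600 = 22.904 m before stopping.
Follower covers v·t_r = 16.3000 × 1.1 = 17.930 m while reacting, then v²/(2a_F) = 265.690 / 10.400 = 25.547 m while braking, for a total of 17.930 + 25.547 = 43.477 m.
Since a_F ≤ a_L and the follower starts braking later, the follower is never slower than the leader, so the closest approach is when both have stopped.
Minimum gap = 43.477 − 22.904 = 20.573 m.

Minimum gap ≈ 21 m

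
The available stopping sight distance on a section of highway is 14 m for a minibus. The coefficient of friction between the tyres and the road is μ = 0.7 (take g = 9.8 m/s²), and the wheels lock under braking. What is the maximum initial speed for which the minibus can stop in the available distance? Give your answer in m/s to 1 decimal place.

Maximum speed ≈ 13.9 m/s

a = μg = 0.7 × 9.8 = 6.860 m/s².
v²/(2a) = d ⇒ v = √(2 × 6.860 × 14) = √192.08 = 13.8593 m/s.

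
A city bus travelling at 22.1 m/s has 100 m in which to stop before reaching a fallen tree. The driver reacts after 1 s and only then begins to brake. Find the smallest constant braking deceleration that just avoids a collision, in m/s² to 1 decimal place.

Distance covered during reaction = 22.1000 × 1 = 22.100 m.
Distance available for braking: 100 − 22.100 = 77.900 m.
v² = 2a·d ⇒ a = v²/(2d) = 22.1000² / (2 × 77.900) = 488.410 / 155.800 = 3.1349 m/s².

Required deceleration ≈ 3.1 m/s²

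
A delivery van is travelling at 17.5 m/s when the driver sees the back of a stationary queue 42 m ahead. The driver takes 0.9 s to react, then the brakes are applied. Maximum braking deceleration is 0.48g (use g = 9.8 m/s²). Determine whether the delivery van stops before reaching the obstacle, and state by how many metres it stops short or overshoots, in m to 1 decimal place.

No — it overshoots by 6.3 m

a = 0.48 × 9.8 = 4.704 m/s².
Reaction distance = 17.5000 × 0.9 = 15.750 m.
Braking distance = v²/(2a) = 306.250 / 9.408 = 32.552 m.
Total stopping distance = 15.750 + 32.552 = 48.302 m, vs 42 m available — it cannot stop in time and overshoots by 48.302 − 42 = 6.302 m.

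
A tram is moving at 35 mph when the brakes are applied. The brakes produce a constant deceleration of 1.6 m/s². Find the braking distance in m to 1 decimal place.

Braking distance ≈ 76.5 m

35 mph × 0.44704 = 15.6464 m/s.
Braking distance = v²/(2a) = 15.6464² / (2 × 1.600) = 244.810 / 3.200 = 76.503 m.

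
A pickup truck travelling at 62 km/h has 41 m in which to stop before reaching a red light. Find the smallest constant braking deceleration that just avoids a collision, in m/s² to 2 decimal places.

62 km/h ÷ 3.6 = 17.2222 m/s.
v² = 2a·d ⇒ a = v²/(2d) = 17.2222² / (2 × 41.000) = 296.604 / 82.000 = 3.6171 m/s².

Required deceleration ≈ 3.62 m/s²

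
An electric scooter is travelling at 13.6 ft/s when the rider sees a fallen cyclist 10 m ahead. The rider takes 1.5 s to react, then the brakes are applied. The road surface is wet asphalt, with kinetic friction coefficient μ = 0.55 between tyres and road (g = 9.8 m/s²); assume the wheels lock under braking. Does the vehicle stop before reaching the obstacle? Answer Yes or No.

Yes

13.6 ft/s × 0.3048 = 4.1453 m/s.
a = μg = 0.55 × 9.8 = 5.390 m/s².
Reaction distance = 4.1453 × 1.5 = 6.218 m.
Braking distance = v²/(2a) = 17.184 / 10.780 = 1.594 m.
Total stopping distance = 6.218 + 1.594 = 7.812 m, vs 10 m available — it stops with 10 − 7.812 = 2.188 m to spare.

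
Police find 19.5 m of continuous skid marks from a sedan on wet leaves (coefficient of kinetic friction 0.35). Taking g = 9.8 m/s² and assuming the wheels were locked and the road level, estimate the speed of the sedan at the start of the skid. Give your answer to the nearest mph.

Initial speed ≈ 26 mph

Deceleration a = μg = 0.35 × 9.8 = 3.430 m/s².
v = √(2a·d) = √(2 × 3.430 × 19.5) = √133.770 = 11.5659 m/s.
= 11.5659 ÷ 0.44704 = 25.872 mph.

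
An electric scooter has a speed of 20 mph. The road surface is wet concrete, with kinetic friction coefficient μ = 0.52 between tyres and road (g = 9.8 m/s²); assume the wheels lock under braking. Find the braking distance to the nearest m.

Braking distance ≈ 8 m

20 mph × 0.44704 = 8.9408 m/s.
a = μg = 0.52 × 9.8 = 5.096 m/s².
Braking distance = v²/(2a) = 8.9408² / (2 × 5.096) = 79.938 / 10.192 = 7.843 m.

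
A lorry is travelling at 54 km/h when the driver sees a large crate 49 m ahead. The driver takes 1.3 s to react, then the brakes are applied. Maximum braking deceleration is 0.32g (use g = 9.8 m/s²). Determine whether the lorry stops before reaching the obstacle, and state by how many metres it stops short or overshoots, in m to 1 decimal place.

No — it overshoots by 6.4 m

54 km/h ÷ 3.6 = 15.0000 m/s.
a = 0.32 × 9.8 = 3.136 m/s².
Reaction distance = 15.0000 × 1.3 = 19.500 m.
Braking distance = v²/(2a) = 225.000 / 6.272 = 35.874 m.
Total stopping distance = 19.500 + 35.874 = 55.374 m, vs 49 m available — it cannot stop in time and overshoots by 55.374 − 49 = 6.374 m.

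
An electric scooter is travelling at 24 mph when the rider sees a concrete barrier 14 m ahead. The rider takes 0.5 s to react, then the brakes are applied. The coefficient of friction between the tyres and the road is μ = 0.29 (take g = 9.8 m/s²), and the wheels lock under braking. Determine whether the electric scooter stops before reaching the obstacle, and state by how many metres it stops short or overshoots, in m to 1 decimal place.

24 mph × 0.44704 = 10.7290 m/s.
a = μg = 0.29 × 9.8 = 2.842 m/s².
Reaction distance = 10.7290 × 0.5 = 5.364 m.
Braking distance = v²/(2a) = 115.111 / 5.684 = 20.252 m.
Total stopping distance = 5.364 + 20.252 = 25.616 m, vs 14 m available — it cannot stop in time and overshoots by 25.616 − 14 = 11.616 m.

No — it overshoots by 11.6 m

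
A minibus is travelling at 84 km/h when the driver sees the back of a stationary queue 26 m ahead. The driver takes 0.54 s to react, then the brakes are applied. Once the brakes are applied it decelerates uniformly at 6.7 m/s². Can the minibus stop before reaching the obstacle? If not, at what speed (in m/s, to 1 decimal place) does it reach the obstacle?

84 km/h ÷ 3.6 = 23.3333 m/s.
Reaction distance = 23.3333 × 0.54 = 12.600 m.
Braking distance needed to stop: v²/(2a) = 544.443 / 13.400 = 40.630 m, so total needed = 12.600 + 40.630 = 53.230 m > 26 m — it cannot stop.
Distance remaining when braking begins: 26 − 12.600 = 13.400 m.
v² = v₀² − 2a·d = 544.443 − 2 × 6.700 × 13.400 = 364.883 m²/s².
v = √364.883 = 19.102 m/s.

No — it strikes the obstacle at 19.1 m/s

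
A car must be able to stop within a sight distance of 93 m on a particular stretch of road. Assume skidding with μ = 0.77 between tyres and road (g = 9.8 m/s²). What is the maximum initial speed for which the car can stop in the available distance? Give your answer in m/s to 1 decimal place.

Maximum speed ≈ 37.5 m/s

a = μg = 0.77 × 9.8 = 7.546 m/s².
v²/(2a) = d ⇒ v = √(2 × 7.546 × 93) = √1403.56 = 37.4641 m/s.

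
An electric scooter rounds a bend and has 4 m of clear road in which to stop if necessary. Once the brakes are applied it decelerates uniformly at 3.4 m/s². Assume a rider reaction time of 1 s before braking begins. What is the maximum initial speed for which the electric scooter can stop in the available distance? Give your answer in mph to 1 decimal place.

Maximum speed ≈ 6.3 mph

Stopping distance: v·t_r + v²/(2a) = 4 with t_r = 1 s and a = 3.400 m/s².
So v² + 6.800 v − 27.20 = 0.
Positive root: v = −a·t_r + √((a·t_r)² + 2a·d) = −3.400 + √(11.560 + 27.20) = 2.8258 m/s.
2.8258 m/s ÷ 0.44704 = 6.321 mph.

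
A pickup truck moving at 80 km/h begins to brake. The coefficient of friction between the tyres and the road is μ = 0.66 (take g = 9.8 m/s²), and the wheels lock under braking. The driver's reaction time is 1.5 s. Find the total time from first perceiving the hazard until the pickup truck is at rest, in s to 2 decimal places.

80 km/h ÷ 3.6 = 22.2222 m/s.
a = μg = 0.66 × 9.8 = 6.468 m/s².
Braking time = v/a = 22.2222 / 6.468 = 3.436 s.
Total = 1.5 + 3.436 = 4.936 s.

Total time ≈ 4.94 s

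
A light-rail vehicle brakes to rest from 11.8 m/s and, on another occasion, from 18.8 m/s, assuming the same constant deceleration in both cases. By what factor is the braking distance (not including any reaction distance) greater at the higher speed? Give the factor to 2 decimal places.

Factor ≈ 2.54

Braking distance d = v²/(2a), so with a fixed, d ∝ v².
Factor = (18.8/11.8)² = 1.5932² = 2.5383.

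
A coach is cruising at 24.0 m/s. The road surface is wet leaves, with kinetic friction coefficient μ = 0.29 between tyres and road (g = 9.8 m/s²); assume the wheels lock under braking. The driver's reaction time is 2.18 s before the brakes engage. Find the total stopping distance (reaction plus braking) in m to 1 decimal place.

a = μg = 0.29 × 9.8 = 2.842 m/s².
Reaction distance = v·t_r = 24.0000 × 2.18 = 52.320 m.
Braking distance = v²/(2a) = 24.0000² / (2 × 2.842) = 576.000 / 5.684 = 101.337 m.
Total = 52.320 + 101.337 = 153.657 m.

Total stopping distance ≈ 153.7 m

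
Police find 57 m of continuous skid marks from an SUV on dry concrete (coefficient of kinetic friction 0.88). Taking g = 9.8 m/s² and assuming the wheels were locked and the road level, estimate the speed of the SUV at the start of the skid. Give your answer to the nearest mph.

Initial speed ≈ 70 mph

Deceleration a = μg = 0.88 × 9.8 = 8.624 m/s².
v = √(2a·d) = √(2 × 8.624 × 57) = √983.136 = 31.3550 m/s.
= 31.3550 ÷ 0.44704 = 70.139 mph.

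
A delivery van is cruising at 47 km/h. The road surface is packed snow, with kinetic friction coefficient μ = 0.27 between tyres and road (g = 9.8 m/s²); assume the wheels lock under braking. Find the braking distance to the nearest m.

Braking distance ≈ 32 m

47 km/h ÷ 3.6 = 13.0556 m/s.
a = μg = 0.27 × 9.8 = 2.646 m/s².
Braking distance = v²/(2a) = 13.0556² / (2 × 2.646) = 170.449 / 5.292 = 32.209 m.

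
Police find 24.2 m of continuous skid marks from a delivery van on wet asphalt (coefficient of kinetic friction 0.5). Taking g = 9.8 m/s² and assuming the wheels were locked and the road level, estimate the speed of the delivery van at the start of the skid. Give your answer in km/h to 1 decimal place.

Deceleration a = μg = 0.5 × 9.8 = 4.900 m/s².
v = √(2a·d) = √(2 × 4.900 × 24.2) = √237.160 = 15.4000 m/s.
= 15.4000 × 3.6 = 55.440 km/h.

Initial speed ≈ 55.4 km/h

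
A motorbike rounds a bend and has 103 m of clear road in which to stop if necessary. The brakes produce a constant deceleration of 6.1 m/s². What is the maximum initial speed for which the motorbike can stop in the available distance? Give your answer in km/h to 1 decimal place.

Maximum speed ≈ 127.6 km/h

v²/(2a) = d ⇒ v = √(2 × 6.100 × 103) = √1256.60 = 35.4486 m/s.
35.4486 m/s × 3.6 = 127.615 km/h.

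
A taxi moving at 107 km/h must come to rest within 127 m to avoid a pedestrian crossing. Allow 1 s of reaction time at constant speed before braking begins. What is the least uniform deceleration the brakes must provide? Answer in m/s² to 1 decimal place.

Required deceleration ≈ 4.5 m/s²

107 km/h ÷ 3.6 = 29.7222 m/s.
Distance covered during reaction = 29.7222 × 1 = 29.722 m.
Distance available for braking: 127 − 29.722 = 97.278 m.
v² = 2a·d ⇒ a = v²/(2d) = 29.7222² / (2 × 97.278) = 883.409 / 194.556 = 4.5406 m/s².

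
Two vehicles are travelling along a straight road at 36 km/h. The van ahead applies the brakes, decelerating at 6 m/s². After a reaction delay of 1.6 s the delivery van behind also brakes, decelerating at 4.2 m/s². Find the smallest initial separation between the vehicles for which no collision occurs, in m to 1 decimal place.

36 km/h ÷ 3.6 = 10.0000 m/s.
Leader travels v²/(2a_L) = 100.000 / 12.000 = 8.333 m before stopping.
Follower covers v·t_r = 10.0000 × 1.6 = 16.000 m while reacting, then v²/(2a_F) = 100.000 / 8.400 = 11.905 m while braking, for a total of 16.000 + 11.905 = 27.905 m.
Since a_F ≤ a_L and the follower starts braking later, the follower is never slower than the leader, so the closest approach is when both have stopped.
Minimum gap = 27.905 − 8.333 = 19.572 m.

Minimum gap ≈ 19.6 m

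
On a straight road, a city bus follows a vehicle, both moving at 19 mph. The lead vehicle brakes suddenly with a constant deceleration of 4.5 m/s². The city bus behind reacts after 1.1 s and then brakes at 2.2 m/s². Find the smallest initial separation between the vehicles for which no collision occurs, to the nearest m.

Minimum gap ≈ 18 m

19 mph × 0.44704 = 8.4938 m/s.
Leader travels v²/(2a_L) = 72.145 / 9.000 = 8.016 m before stopping.
Follower covers v·t_r = 8.4938 × 1.1 = 9.343 m while reacting, then v²/(2a_F) = 72.145 / 4.400 = 16.397 m while braking, for a total of 9.343 + 16.397 = 25.740 m.
Since a_F ≤ a_L and the follower starts braking later, the follower is never slower than the leader, so the closest approach is when both have stopped.
Minimum gap = 25.740 − 8.016 = 17.724 m.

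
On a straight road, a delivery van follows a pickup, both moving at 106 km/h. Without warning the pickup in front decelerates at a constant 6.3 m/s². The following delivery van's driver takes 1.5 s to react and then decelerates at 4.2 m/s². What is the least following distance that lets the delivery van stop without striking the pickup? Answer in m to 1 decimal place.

Minimum gap ≈ 78.6 m

106 km/h ÷ 3.6 = 29.4444 m/s.
Leader travels v²/(2a_L) = 866.973 / 12.600 = 68.807 m before stopping.
Follower covers v·t_r = 29.4444 × 1.5 = 44.167 m while reacting, then v²/(2a_F) = 866.973 / 8.400 = 103.211 m while braking, for a total of 44.167 + 103.211 = 147.378 m.
Since a_F ≤ a_L and the follower starts braking later, the follower is never slower than the leader, so the closest approach is when both have stopped.
Minimum gap = 147.378 − 68.807 = 78.571 m.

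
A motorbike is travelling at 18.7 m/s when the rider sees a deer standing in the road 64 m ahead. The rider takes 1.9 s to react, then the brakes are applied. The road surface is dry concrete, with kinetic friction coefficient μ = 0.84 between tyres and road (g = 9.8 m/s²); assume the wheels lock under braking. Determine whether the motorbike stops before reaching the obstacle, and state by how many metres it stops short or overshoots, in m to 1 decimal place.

a = μg = 0.84 × 9.8 = 8.232 m/s².
Reaction distance = 18.7000 × 1.9 = 35.530 m.
Braking distance = v²/(2a) = 349.690 / 16.464 = 21.240 m.
Total stopping distance = 35.530 + 21.240 = 56.770 m, vs 64 m available — it stops with 64 − 56.770 = 7.230 m to spare.

Yes — it stops 7.2 m short of the obstacle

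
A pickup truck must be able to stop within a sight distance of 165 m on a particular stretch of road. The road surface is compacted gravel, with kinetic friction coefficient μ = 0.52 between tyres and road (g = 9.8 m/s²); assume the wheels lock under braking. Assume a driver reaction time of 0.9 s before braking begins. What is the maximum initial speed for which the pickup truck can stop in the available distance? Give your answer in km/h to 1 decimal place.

Maximum speed ≈ 132.0 km/h

a = μg = 0.52 × 9.8 = 5.096 m/s².
Stopping distance: v·t_r + v²/(2a) = 165 with t_r = 0.9 s and a = 5.096 m/s².
So v² + 9.173 v − 1681.68 = 0.
Positive root: v = −a·t_r + √((a·t_r)² + 2a·d) = −4.586 + √(21.031 + 1681.68) = 36.6779 m/s.
36.6779 m/s × 3.6 = 132.040 km/h.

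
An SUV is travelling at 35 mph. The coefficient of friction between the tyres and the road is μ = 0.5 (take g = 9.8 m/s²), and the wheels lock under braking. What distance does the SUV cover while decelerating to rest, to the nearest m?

Braking distance ≈ 25 m

35 mph × 0.44704 = 15.6464 m/s.
a = μg = 0.5 × 9.8 = 4.900 m/s².
Braking distance = v²/(2a) = 15.6464² / (2 × 4.900) = 244.810 / 9.800 = 24.981 m.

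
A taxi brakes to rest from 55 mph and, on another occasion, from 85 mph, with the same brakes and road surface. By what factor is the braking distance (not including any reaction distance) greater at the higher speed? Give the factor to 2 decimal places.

Braking distance d = v²/(2a), so with a fixed, d ∝ v².
Factor = (85/55)² = 1.5455² = 2.3886.

Factor ≈ 2.39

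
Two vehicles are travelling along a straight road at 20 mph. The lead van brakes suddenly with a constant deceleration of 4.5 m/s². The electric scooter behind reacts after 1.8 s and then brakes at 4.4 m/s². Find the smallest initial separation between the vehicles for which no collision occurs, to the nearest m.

Minimum gap ≈ 16 m

20 mph × 0.44704 = 8.9408 m/s.
Leader travels v²/(2a_L) = 79.938 / 9.000 = 8.882 m before stopping.
Follower covers v·t_r = 8.9408 × 1.8 = 16.093 m while reacting, then v²/(2a_F) = 79.938 / 8.800 = 9.084 m while braking, for a total of 16.093 + 9.084 = 25.177 m.
Since a_F ≤ a_L and the follower starts braking later, the follower is never slower than the leader, so the closest approach is when both have stopped.
Minimum gap = 25.177 − 8.882 = 16.295 m.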